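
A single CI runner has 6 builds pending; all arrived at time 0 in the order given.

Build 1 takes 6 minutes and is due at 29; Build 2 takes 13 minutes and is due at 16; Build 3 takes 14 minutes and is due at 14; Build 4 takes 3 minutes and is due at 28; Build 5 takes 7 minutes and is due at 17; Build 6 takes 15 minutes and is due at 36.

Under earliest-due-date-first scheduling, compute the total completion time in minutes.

213

EDD (increasing due date): Build 3 Build 2 Build 5 Build 4 Build 1 Build 6.
Build 3: 0→14
Build 2: 14→27
Build 5: 27→34
Build 4: 34→37
Build 1: 37→43
Build 6: 43→58
Sum = 14+27+34+37+43+58 = 213.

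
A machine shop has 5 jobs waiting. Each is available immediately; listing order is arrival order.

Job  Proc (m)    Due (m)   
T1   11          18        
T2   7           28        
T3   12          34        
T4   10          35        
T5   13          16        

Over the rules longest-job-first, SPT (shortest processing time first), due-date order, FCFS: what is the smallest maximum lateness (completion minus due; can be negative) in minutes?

LPT (decreasing processing time): T5 T3 T1 T4 T2.
T5: 0→13, due 16, lateness -3
T3: 13→25, due 34, lateness -9
T1: 25→36, due 18, lateness 18
T4: 36→46, due 35, lateness 11
T2: 46→53, due 28, lateness 25
Maximum = 25.
SPT (increasing processing time): T2 T4 T1 T3 T5.
T2: 0→7, due 28, lateness -21
T4: 7→17, due 35, lateness -18
T1: 17→28, due 18, lateness 10
T3: 28→40, due 34, lateness 6
T5: 40→53, due 16, lateness 37
Maximum = 37.
EDD (increasing due date): T5 T1 T2 T3 T4.
T5: 0→13, due 16, lateness -3
T1: 13→24, due 18, lateness 6
T2: 24→31, due 28, lateness 3
T3: 31→43, due 34, lateness 9
T4: 43→53, due 35, lateness 18
Maximum = 18.
FIFO (arrival order): T1 T2 T3 T4 T5.
T1: 0→11, due 18, lateness -7
T2: 11→18, due 28, lateness -10
T3: 18→30, due 34, lateness -4
T4: 30→40, due 35, lateness 5
T5: 40→53, due 16, lateness 37
Maximum = 37.
LPT 25, SPT 37, EDD 18, FIFO 37 → minimum 18.

18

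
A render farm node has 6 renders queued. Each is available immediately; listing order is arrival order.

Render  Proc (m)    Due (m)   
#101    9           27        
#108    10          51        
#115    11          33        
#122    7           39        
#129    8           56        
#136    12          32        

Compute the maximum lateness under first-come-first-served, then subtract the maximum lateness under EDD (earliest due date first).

FIFO (arrival order): #101 #108 #115 #122 #129 #136.
#101: 0→9, due 27, lateness -18
#108: 9→19, due 51, lateness -32
#115: 19→30, due 33, lateness -3
#122: 30→37, due 39, lateness -2
#129: 37→45, due 56, lateness -11
#136: 45→57, due 32, lateness 25
Maximum = 25.
EDD (increasing due date): #101 #136 #115 #122 #108 #129.
#101: 0→9, due 27, lateness -18
#136: 9→21, due 32, lateness -11
#115: 21→32, due 33, lateness -1
#122: 32→39, due 39, lateness 0
#108: 39→49, due 51, lateness -2
#129: 49→57, due 56, lateness 1
Maximum = 1.
Difference = 25 − 1 = 24.

24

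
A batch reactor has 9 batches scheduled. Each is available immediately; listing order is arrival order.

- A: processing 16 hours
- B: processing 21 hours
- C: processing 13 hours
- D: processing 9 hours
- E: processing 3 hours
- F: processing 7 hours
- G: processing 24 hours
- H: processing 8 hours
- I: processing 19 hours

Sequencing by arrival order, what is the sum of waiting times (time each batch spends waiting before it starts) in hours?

487

FIFO (arrival order): A B C D E F G H I.
A: waits 0, runs 0→16
B: waits 16, runs 16→37
C: waits 37, runs 37→50
D: waits 50, runs 50→59
E: waits 59, runs 59→62
F: waits 62, runs 62→69
G: waits 69, runs 69→93
H: waits 93, runs 93→101
I: waits 101, runs 101→120
Sum = 0+16+37+50+59+62+69+93+101 = 487.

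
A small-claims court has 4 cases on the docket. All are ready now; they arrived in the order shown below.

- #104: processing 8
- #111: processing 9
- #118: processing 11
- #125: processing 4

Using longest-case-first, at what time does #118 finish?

LPT (decreasing processing time): #118 #111 #104 #125.
#118: 0→11

11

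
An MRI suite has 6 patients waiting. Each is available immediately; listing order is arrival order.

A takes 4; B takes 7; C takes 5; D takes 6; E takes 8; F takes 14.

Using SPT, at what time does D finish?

SPT (increasing processing time): A C D B E F.
A: 0→4
C: 4→9
D: 9→15

15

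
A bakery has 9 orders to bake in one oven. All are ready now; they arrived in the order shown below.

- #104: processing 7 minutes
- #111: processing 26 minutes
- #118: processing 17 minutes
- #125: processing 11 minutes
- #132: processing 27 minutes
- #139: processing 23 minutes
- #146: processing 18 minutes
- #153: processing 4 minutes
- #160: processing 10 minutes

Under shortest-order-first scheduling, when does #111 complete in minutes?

SPT (increasing processing time): #153 #104 #160 #125 #118 #146 #139 #111 #132.
#153: 0→4
#104: 4→11
#160: 11→21
#125: 21→32
#118: 32→49
#146: 49→67
#139: 67→90
#111: 90→116

116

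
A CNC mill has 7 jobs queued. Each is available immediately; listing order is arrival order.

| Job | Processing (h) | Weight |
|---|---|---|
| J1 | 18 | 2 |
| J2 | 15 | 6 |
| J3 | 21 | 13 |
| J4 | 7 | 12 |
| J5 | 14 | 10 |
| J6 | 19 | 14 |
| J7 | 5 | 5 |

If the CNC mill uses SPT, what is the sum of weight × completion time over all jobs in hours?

3172

SPT (increasing processing time): J7 J4 J5 J2 J1 J6 J3.
J7: finishes 5, weight 5, w·C = 25
J4: finishes 12, weight 12, w·C = 144
J5: finishes 26, weight 10, w·C = 260
J2: finishes 41, weight 6, w·C = 246
J1: finishes 59, weight 2, w·C = 118
J6: finishes 78, weight 14, w·C = 1092
J3: finishes 99, weight 13, w·C = 1287
Sum = 25+144+260+246+118+1092+1287 = 3172.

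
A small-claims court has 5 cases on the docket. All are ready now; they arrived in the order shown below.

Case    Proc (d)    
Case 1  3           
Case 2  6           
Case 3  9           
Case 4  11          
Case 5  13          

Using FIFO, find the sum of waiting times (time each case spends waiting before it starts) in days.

59

FIFO (arrival order): Case 1 Case 2 Case 3 Case 4 Case 5.
Case 1: waits 0, runs 0→3
Case 2: waits 3, runs 3→9
Case 3: waits 9, runs 9→18
Case 4: waits 18, runs 18→29
Case 5: waits 29, runs 29→42
Sum = 0+3+9+18+29 = 59.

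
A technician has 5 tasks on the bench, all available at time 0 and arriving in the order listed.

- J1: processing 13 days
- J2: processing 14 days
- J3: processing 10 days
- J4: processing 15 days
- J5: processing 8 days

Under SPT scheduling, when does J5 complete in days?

8

SPT (increasing processing time): J5 J3 J1 J2 J4.
J5: 0→8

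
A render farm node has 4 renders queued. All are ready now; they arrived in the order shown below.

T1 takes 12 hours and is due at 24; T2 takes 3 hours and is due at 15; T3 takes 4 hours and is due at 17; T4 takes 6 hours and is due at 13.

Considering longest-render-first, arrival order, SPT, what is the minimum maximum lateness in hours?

LPT (decreasing processing time): T1 T4 T3 T2.
T1: 0→12, due 24, lateness -12
T4: 12→18, due 13, lateness 5
T3: 18→22, due 17, lateness 5
T2: 22→25, due 15, lateness 10
Maximum = 10.
FIFO (arrival order): T1 T2 T3 T4.
T1: 0→12, due 24, lateness -12
T2: 12→15, due 15, lateness 0
T3: 15→19, due 17, lateness 2
T4: 19→25, due 13, lateness 12
Maximum = 12.
SPT (increasing processing time): T2 T3 T4 T1.
T2: 0→3, due 15, lateness -12
T3: 3→7, due 17, lateness -10
T4: 7→13, due 13, lateness 0
T1: 13→25, due 24, lateness 1
Maximum = 1.
LPT 10, FIFO 12, SPT 1 → minimum 1.

1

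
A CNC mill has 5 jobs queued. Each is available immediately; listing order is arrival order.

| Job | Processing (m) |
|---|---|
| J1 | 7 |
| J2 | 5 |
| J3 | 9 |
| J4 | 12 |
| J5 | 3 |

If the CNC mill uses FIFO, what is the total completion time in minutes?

FIFO (arrival order): J1 J2 J3 J4 J5.
J1: 0→7
J2: 7→12
J3: 12→21
J4: 21→33
J5: 33→36
Sum = 7+12+21+33+36 = 109.

109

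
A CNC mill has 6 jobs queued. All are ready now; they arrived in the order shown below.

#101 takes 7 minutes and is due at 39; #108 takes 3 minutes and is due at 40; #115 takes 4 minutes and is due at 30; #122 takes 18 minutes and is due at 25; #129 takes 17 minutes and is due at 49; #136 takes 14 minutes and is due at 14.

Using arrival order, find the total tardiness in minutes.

FIFO (arrival order): #101 #108 #115 #122 #129 #136.
#101: 0→7, due 39, tardiness 0
#108: 7→10, due 40, tardiness 0
#115: 10→14, due 30, tardiness 0
#122: 14→32, due 25, tardiness 7
#129: 32→49, due 49, tardiness 0
#136: 49→63, due 14, tardiness 49
Sum = 0+0+0+7+0+49 = 56.

56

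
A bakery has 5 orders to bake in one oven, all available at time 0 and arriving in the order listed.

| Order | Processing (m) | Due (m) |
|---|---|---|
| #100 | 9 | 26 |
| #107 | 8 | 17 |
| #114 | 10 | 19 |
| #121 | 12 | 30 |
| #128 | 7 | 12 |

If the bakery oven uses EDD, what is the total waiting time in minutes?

EDD (increasing due date): #128 #107 #114 #100 #121.
#128: waits 0, runs 0→7
#107: waits 7, runs 7→15
#114: waits 15, runs 15→25
#100: waits 25, runs 25→34
#121: waits 34, runs 34→46
Sum = 0+7+15+25+34 = 81.

81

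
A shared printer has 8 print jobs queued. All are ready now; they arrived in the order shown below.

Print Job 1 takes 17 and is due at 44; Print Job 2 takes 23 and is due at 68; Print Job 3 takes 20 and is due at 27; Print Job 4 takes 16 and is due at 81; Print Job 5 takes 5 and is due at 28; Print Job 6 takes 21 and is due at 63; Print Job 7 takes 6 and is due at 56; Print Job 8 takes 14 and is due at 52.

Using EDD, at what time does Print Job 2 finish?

EDD (increasing due date): Print Job 3 Print Job 5 Print Job 1 Print Job 8 Print Job 7 Print Job 6 Print Job 2 Print Job 4.
Print Job 3: 0→20
Print Job 5: 20→25
Print Job 1: 25→42
Print Job 8: 42→56
Print Job 7: 56→62
Print Job 6: 62→83
Print Job 2: 83→106

106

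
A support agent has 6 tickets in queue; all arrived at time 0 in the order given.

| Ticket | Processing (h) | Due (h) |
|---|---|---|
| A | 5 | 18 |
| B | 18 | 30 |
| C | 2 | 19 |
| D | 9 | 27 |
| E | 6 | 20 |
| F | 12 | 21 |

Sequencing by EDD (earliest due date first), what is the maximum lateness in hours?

EDD (increasing due date): A C E F D B.
A: 0→5, due 18, lateness -13
C: 5→7, due 19, lateness -12
E: 7→13, due 20, lateness -7
F: 13→25, due 21, lateness 4
D: 25→34, due 27, lateness 7
B: 34→52, due 30, lateness 22
Maximum = 22.

22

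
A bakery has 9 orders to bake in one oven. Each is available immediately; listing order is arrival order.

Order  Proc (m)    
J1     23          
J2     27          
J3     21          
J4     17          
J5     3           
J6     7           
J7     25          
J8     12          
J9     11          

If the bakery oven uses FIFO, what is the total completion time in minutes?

FIFO (arrival order): J1 J2 J3 J4 J5 J6 J7 J8 J9.
J1: 0→23
J2: 23→50
J3: 50→71
J4: 71→88
J5: 88→91
J6: 91→98
J7: 98→123
J8: 123→135
J9: 135→146
Sum = 23+50+71+88+91+98+123+135+146 = 825.

825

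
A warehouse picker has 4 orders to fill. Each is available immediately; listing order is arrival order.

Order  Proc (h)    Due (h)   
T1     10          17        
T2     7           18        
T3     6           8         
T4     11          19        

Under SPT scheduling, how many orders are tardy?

2

SPT (increasing processing time): T3 T2 T1 T4.
T3: 0→6, due 8, tardiness 0
T2: 6→13, due 18, tardiness 0
T1: 13→23, due 17, tardiness 6
T4: 23→34, due 19, tardiness 15
Late orders: 2.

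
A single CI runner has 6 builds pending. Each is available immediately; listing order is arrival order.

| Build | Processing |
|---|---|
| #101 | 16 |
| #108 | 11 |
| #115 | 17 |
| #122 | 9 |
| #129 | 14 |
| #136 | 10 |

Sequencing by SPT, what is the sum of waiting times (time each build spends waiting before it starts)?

162

SPT (increasing processing time): #122 #136 #108 #129 #101 #115.
#122: waits 0, runs 0→9
#136: waits 9, runs 9→19
#108: waits 19, runs 19→30
#129: waits 30, runs 30→44
#101: waits 44, runs 44→60
#115: waits 60, runs 60→77
Sum = 0+9+19+30+44+60 = 162.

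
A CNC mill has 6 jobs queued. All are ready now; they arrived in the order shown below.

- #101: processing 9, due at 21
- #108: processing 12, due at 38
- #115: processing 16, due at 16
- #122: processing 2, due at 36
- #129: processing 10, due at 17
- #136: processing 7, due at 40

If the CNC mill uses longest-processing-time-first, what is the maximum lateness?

LPT (decreasing processing time): #115 #108 #129 #101 #136 #122.
#115: 0→16, due 16, lateness 0
#108: 16→28, due 38, lateness -10
#129: 28→38, due 17, lateness 21
#101: 38→47, due 21, lateness 26
#136: 47→54, due 40, lateness 14
#122: 54→56, due 36, lateness 20
Maximum = 26.

26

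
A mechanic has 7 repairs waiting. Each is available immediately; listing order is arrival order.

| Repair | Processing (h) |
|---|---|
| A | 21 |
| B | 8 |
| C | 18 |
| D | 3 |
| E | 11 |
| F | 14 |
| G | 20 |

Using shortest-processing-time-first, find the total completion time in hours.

SPT (increasing processing time): D B E F C G A.
D: 0→3
B: 3→11
E: 11→22
F: 22→36
C: 36→54
G: 54→74
A: 74→95
Sum = 3+11+22+36+54+74+95 = 295.

295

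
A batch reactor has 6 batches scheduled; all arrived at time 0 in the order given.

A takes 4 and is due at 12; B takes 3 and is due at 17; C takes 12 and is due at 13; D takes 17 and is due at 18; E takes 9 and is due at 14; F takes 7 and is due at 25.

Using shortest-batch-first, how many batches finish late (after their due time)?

SPT (increasing processing time): B A F E C D.
B: 0→3, due 17, tardiness 0
A: 3→7, due 12, tardiness 0
F: 7→14, due 25, tardiness 0
E: 14→23, due 14, tardiness 9
C: 23→35, due 13, tardiness 22
D: 35→52, due 18, tardiness 34
Late batches: 3.

3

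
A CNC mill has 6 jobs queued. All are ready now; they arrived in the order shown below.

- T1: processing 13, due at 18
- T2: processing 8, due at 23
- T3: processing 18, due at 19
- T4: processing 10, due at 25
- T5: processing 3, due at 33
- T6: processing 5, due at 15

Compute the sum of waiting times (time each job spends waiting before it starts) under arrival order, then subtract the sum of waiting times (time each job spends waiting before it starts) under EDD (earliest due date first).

FIFO (arrival order): T1 T2 T3 T4 T5 T6.
T1: waits 0, runs 0→13
T2: waits 13, runs 13→21
T3: waits 21, runs 21→39
T4: waits 39, runs 39→49
T5: waits 49, runs 49→52
T6: waits 52, runs 52→57
Sum = 0+13+21+39+49+52 = 174.
EDD (increasing due date): T6 T1 T3 T2 T4 T5.
T6: waits 0, runs 0→5
T1: waits 5, runs 5→18
T3: waits 18, runs 18→36
T2: waits 36, runs 36→44
T4: waits 44, runs 44→54
T5: waits 54, runs 54→57
Sum = 0+5+18+36+44+54 = 157.
Difference = 174 − 157 = 17.

17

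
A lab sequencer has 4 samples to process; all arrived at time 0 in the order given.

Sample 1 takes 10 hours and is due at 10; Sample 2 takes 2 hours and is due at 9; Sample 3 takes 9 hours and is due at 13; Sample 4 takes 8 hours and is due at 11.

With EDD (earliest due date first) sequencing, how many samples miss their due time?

EDD (increasing due date): Sample 2 Sample 1 Sample 4 Sample 3.
Sample 2: 0→2, due 9, tardiness 0
Sample 1: 2→12, due 10, tardiness 2
Sample 4: 12→20, due 11, tardiness 9
Sample 3: 20→29, due 13, tardiness 16
Late samples: 3.

3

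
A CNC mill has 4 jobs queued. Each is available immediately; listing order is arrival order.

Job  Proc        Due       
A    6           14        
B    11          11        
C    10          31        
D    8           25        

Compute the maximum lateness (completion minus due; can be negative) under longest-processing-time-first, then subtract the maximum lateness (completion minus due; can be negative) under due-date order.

17

LPT (decreasing processing time): B C D A.
B: 0→11, due 11, lateness 0
C: 11→21, due 31, lateness -10
D: 21→29, due 25, lateness 4
A: 29→35, due 14, lateness 21
Maximum = 21.
EDD (increasing due date): B A D C.
B: 0→11, due 11, lateness 0
A: 11→17, due 14, lateness 3
D: 17→25, due 25, lateness 0
C: 25→35, due 31, lateness 4
Maximum = 4.
Difference = 21 − 4 = 17.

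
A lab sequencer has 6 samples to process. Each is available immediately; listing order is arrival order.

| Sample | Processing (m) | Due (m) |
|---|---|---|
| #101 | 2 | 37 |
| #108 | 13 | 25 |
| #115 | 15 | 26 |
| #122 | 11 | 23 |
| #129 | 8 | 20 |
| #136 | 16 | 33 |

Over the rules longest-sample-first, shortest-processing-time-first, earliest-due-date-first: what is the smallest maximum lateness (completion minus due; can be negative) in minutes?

30

LPT (decreasing processing time): #136 #115 #108 #122 #129 #101.
#136: 0→16, due 33, lateness -17
#115: 16→31, due 26, lateness 5
#108: 31→44, due 25, lateness 19
#122: 44→55, due 23, lateness 32
#129: 55→63, due 20, lateness 43
#101: 63→65, due 37, lateness 28
Maximum = 43.
SPT (increasing processing time): #101 #129 #122 #108 #115 #136.
#101: 0→2, due 37, lateness -35
#129: 2→10, due 20, lateness -10
#122: 10→21, due 23, lateness -2
#108: 21→34, due 25, lateness 9
#115: 34→49, due 26, lateness 23
#136: 49→65, due 33, lateness 32
Maximum = 32.
EDD (increasing due date): #129 #122 #108 #115 #136 #101.
#129: 0→8, due 20, lateness -12
#122: 8→19, due 23, lateness -4
#108: 19→32, due 25, lateness 7
#115: 32→47, due 26, lateness 21
#136: 47→63, due 33, lateness 30
#101: 63→65, due 37, lateness 28
Maximum = 30.
LPT 43, SPT 32, EDD 30 → minimum 30.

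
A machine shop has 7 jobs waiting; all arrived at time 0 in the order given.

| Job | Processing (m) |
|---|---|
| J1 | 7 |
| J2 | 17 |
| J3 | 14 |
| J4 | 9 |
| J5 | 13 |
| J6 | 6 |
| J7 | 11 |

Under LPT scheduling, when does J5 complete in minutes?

LPT (decreasing processing time): J2 J3 J5 J7 J4 J1 J6.
J2: 0→17
J3: 17→31
J5: 31→44

44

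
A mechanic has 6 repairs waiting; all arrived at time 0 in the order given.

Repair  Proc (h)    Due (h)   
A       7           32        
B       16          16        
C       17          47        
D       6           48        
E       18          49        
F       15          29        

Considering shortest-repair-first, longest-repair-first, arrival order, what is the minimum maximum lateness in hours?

30

SPT (increasing processing time): D A F B C E.
D: 0→6, due 48, lateness -42
A: 6→13, due 32, lateness -19
F: 13→28, due 29, lateness -1
B: 28→44, due 16, lateness 28
C: 44→61, due 47, lateness 14
E: 61→79, due 49, lateness 30
Maximum = 30.
LPT (decreasing processing time): E C B F A D.
E: 0→18, due 49, lateness -31
C: 18→35, due 47, lateness -12
B: 35→51, due 16, lateness 35
F: 51→66, due 29, lateness 37
A: 66→73, due 32, lateness 41
D: 73→79, due 48, lateness 31
Maximum = 41.
FIFO (arrival order): A B C D E F.
A: 0→7, due 32, lateness -25
B: 7→23, due 16, lateness 7
C: 23→40, due 47, lateness -7
D: 40→46, due 48, lateness -2
E: 46→64, due 49, lateness 15
F: 64→79, due 29, lateness 50
Maximum = 50.
SPT 30, LPT 41, FIFO 50 → minimum 30.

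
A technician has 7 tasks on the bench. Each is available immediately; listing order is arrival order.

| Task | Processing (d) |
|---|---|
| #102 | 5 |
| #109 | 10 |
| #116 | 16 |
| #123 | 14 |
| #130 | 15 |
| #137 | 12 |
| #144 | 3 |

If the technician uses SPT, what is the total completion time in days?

237

SPT (increasing processing time): #144 #102 #109 #137 #123 #130 #116.
#144: 0→3
#102: 3→8
#109: 8→18
#137: 18→30
#123: 30→44
#130: 44→59
#116: 59→75
Sum = 3+8+18+30+44+59+75 = 237.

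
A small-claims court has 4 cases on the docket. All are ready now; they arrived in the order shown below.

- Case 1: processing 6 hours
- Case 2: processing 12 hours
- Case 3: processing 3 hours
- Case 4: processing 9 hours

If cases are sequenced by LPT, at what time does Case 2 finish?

LPT (decreasing processing time): Case 2 Case 4 Case 1 Case 3.
Case 2: 0→12

12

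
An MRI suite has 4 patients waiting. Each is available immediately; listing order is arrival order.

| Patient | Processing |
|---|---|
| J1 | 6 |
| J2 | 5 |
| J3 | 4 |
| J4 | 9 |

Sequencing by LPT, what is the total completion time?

LPT (decreasing processing time): J4 J1 J2 J3.
J4: 0→9
J1: 9→15
J2: 15→20
J3: 20→24
Sum = 9+15+20+24 = 68.

68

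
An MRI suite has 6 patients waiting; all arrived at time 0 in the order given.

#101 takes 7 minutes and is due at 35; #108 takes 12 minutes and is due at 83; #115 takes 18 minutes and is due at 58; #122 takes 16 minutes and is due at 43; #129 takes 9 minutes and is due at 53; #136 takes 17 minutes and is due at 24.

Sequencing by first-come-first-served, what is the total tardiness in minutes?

FIFO (arrival order): #101 #108 #115 #122 #129 #136.
#101: 0→7, due 35, tardiness 0
#108: 7→19, due 83, tardiness 0
#115: 19→37, due 58, tardiness 0
#122: 37→53, due 43, tardiness 10
#129: 53→62, due 53, tardiness 9
#136: 62→79, due 24, tardiness 55
Sum = 0+0+0+10+9+55 = 74.

74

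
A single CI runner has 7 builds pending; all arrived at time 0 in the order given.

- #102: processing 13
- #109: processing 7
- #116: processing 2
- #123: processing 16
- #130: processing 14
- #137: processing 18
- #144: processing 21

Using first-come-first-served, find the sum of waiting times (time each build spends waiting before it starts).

215

FIFO (arrival order): #102 #109 #116 #123 #130 #137 #144.
#102: waits 0, runs 0→13
#109: waits 13, runs 13→20
#116: waits 20, runs 20→22
#123: waits 22, runs 22→38
#130: waits 38, runs 38→52
#137: waits 52, runs 52→70
#144: waits 70, runs 70→91
Sum = 0+13+20+22+38+52+70 = 215.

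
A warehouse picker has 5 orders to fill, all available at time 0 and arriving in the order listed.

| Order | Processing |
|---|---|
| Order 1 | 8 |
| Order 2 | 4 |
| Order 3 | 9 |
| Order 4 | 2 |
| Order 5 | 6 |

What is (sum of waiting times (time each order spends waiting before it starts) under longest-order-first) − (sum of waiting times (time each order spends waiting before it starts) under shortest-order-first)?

LPT (decreasing processing time): Order 3 Order 1 Order 5 Order 2 Order 4.
Order 3: waits 0, runs 0→9
Order 1: waits 9, runs 9→17
Order 5: waits 17, runs 17→23
Order 2: waits 23, runs 23→27
Order 4: waits 27, runs 27→29
Sum = 0+9+17+23+27 = 76.
SPT (increasing processing time): Order 4 Order 2 Order 5 Order 1 Order 3.
Order 4: waits 0, runs 0→2
Order 2: waits 2, runs 2→6
Order 5: waits 6, runs 6→12
Order 1: waits 12, runs 12→20
Order 3: waits 20, runs 20→29
Sum = 0+2+6+12+20 = 40.
Difference = 76 − 40 = 36.

36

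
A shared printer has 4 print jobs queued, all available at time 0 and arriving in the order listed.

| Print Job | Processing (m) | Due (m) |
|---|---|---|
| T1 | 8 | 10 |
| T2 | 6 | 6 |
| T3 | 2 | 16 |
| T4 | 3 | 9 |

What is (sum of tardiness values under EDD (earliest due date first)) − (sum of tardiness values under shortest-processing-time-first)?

-4

EDD (increasing due date): T2 T4 T1 T3.
T2: 0→6, due 6, tardiness 0
T4: 6→9, due 9, tardiness 0
T1: 9→17, due 10, tardiness 7
T3: 17→19, due 16, tardiness 3
Sum = 0+0+7+3 = 10.
SPT (increasing processing time): T3 T4 T2 T1.
T3: 0→2, due 16, tardiness 0
T4: 2→5, due 9, tardiness 0
T2: 5→11, due 6, tardiness 5
T1: 11→19, due 10, tardiness 9
Sum = 0+0+5+9 = 14.
Difference = 10 − 14 = -4.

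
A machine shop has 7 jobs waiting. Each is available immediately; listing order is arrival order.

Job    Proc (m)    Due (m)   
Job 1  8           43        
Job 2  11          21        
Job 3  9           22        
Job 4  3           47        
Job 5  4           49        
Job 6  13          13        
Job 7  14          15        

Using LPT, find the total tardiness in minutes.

93

LPT (decreasing processing time): Job 7 Job 6 Job 2 Job 3 Job 1 Job 5 Job 4.
Job 7: 0→14, due 15, tardiness 0
Job 6: 14→27, due 13, tardiness 14
Job 2: 27→38, due 21, tardiness 17
Job 3: 38→47, due 22, tardiness 25
Job 1: 47→55, due 43, tardiness 12
Job 5: 55→59, due 49, tardiness 10
Job 4: 59→62, due 47, tardiness 15
Sum = 0+14+17+25+12+10+15 = 93.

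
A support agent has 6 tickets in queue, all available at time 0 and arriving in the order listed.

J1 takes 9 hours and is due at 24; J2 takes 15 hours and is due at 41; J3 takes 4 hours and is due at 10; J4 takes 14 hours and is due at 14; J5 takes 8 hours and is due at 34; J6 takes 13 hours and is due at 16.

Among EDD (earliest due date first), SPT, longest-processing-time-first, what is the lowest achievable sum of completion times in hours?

182

EDD (increasing due date): J3 J4 J6 J1 J5 J2.
J3: 0→4
J4: 4→18
J6: 18→31
J1: 31→40
J5: 40→48
J2: 48→63
Sum = 4+18+31+40+48+63 = 204.
SPT (increasing processing time): J3 J5 J1 J6 J4 J2.
J3: 0→4
J5: 4→12
J1: 12→21
J6: 21→34
J4: 34→48
J2: 48→63
Sum = 4+12+21+34+48+63 = 182.
LPT (decreasing processing time): J2 J4 J6 J1 J5 J3.
J2: 0→15
J4: 15→29
J6: 29→42
J1: 42→51
J5: 51→59
J3: 59→63
Sum = 15+29+42+51+59+63 = 259.
EDD 204, SPT 182, LPT 259 → minimum 182.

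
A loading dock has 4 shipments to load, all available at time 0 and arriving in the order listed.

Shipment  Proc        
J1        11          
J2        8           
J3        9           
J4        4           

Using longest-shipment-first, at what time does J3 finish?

20

LPT (decreasing processing time): J1 J3 J2 J4.
J1: 0→11
J3: 11→20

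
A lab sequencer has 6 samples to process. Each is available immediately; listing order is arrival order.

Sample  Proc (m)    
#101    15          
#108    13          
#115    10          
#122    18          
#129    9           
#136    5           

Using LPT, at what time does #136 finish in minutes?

LPT (decreasing processing time): #122 #101 #108 #115 #129 #136.
#122: 0→18
#101: 18→33
#108: 33→46
#115: 46→56
#129: 56→65
#136: 65→70

70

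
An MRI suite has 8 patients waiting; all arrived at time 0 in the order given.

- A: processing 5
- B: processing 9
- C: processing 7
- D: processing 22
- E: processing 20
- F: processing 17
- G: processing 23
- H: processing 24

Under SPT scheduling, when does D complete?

SPT (increasing processing time): A C B F E D G H.
A: 0→5
C: 5→12
B: 12→21
F: 21→38
E: 38→58
D: 58→80

80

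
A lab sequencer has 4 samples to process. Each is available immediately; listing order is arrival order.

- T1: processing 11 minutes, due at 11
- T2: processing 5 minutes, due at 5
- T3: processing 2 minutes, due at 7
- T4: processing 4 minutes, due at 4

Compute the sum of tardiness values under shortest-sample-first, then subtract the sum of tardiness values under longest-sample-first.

-23

SPT (increasing processing time): T3 T4 T2 T1.
T3: 0→2, due 7, tardiness 0
T4: 2→6, due 4, tardiness 2
T2: 6→11, due 5, tardiness 6
T1: 11→22, due 11, tardiness 11
Sum = 0+2+6+11 = 19.
LPT (decreasing processing time): T1 T2 T4 T3.
T1: 0→11, due 11, tardiness 0
T2: 11→16, due 5, tardiness 11
T4: 16→20, due 4, tardiness 16
T3: 20→22, due 7, tardiness 15
Sum = 0+11+16+15 = 42.
Difference = 19 − 42 = -23.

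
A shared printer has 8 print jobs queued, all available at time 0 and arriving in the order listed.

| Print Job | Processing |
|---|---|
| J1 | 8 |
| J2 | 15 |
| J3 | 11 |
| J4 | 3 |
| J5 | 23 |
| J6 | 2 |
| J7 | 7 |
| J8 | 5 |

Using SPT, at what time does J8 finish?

SPT (increasing processing time): J6 J4 J8 J7 J1 J3 J2 J5.
J6: 0→2
J4: 2→5
J8: 5→10

10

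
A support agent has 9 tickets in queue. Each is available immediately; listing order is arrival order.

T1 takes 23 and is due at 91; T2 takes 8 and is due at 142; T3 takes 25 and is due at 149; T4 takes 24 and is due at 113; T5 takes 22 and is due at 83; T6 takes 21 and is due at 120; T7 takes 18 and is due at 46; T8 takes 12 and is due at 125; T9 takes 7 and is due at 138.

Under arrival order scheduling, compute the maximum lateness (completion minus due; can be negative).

FIFO (arrival order): T1 T2 T3 T4 T5 T6 T7 T8 T9.
T1: 0→23, due 91, lateness -68
T2: 23→31, due 142, lateness -111
T3: 31→56, due 149, lateness -93
T4: 56→80, due 113, lateness -33
T5: 80→102, due 83, lateness 19
T6: 102→123, due 120, lateness 3
T7: 123→141, due 46, lateness 95
T8: 141→153, due 125, lateness 28
T9: 153→160, due 138, lateness 22
Maximum = 95.

95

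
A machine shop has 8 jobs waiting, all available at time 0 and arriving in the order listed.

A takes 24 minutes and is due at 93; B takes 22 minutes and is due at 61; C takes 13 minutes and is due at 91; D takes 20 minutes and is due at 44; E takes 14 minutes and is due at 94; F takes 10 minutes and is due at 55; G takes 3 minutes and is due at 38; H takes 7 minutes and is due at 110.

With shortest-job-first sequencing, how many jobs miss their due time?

3

SPT (increasing processing time): G H F C E D B A.
G: 0→3, due 38, tardiness 0
H: 3→10, due 110, tardiness 0
F: 10→20, due 55, tardiness 0
C: 20→33, due 91, tardiness 0
E: 33→47, due 94, tardiness 0
D: 47→67, due 44, tardiness 23
B: 67→89, due 61, tardiness 28
A: 89→113, due 93, tardiness 20
Late jobs: 3.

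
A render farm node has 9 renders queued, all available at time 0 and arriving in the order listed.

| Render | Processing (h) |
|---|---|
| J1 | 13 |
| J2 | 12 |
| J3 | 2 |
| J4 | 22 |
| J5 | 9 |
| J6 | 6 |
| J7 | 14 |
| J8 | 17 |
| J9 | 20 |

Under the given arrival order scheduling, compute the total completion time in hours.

FIFO (arrival order): J1 J2 J3 J4 J5 J6 J7 J8 J9.
J1: 0→13
J2: 13→25
J3: 25→27
J4: 27→49
J5: 49→58
J6: 58→64
J7: 64→78
J8: 78→95
J9: 95→115
Sum = 13+25+27+49+58+64+78+95+115 = 524.

524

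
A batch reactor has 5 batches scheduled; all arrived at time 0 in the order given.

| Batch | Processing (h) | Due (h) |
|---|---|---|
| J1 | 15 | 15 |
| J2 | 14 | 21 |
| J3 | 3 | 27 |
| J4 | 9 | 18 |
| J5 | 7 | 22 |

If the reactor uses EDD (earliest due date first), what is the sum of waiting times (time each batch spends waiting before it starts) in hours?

EDD (increasing due date): J1 J4 J2 J5 J3.
J1: waits 0, runs 0→15
J4: waits 15, runs 15→24
J2: waits 24, runs 24→38
J5: waits 38, runs 38→45
J3: waits 45, runs 45→48
Sum = 0+15+24+38+45 = 122.

122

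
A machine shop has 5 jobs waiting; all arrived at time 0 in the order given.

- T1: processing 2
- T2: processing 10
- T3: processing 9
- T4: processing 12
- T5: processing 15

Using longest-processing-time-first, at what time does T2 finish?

LPT (decreasing processing time): T5 T4 T2 T3 T1.
T5: 0→15
T4: 15→27
T2: 27→37

37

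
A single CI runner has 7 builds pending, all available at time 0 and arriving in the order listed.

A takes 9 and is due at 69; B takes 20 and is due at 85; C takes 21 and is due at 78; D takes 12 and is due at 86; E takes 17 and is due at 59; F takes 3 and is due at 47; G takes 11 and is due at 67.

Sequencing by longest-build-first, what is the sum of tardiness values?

LPT (decreasing processing time): C B E D G A F.
C: 0→21, due 78, tardiness 0
B: 21→41, due 85, tardiness 0
E: 41→58, due 59, tardiness 0
D: 58→70, due 86, tardiness 0
G: 70→81, due 67, tardiness 14
A: 81→90, due 69, tardiness 21
F: 90→93, due 47, tardiness 46
Sum = 0+0+0+0+14+21+46 = 81.

81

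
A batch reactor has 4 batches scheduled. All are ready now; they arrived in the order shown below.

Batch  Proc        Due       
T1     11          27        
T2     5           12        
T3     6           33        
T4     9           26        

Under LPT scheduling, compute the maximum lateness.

19

LPT (decreasing processing time): T1 T4 T3 T2.
T1: 0→11, due 27, lateness -16
T4: 11→20, due 26, lateness -6
T3: 20→26, due 33, lateness -7
T2: 26→31, due 12, lateness 19
Maximum = 19.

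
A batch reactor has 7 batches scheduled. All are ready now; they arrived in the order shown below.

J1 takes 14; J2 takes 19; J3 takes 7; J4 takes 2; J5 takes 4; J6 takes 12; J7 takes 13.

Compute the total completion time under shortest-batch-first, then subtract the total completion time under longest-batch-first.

SPT (increasing processing time): J4 J5 J3 J6 J7 J1 J2.
J4: 0→2
J5: 2→6
J3: 6→13
J6: 13→25
J7: 25→38
J1: 38→52
J2: 52→71
Sum = 2+6+13+25+38+52+71 = 207.
LPT (decreasing processing time): J2 J1 J7 J6 J3 J5 J4.
J2: 0→19
J1: 19→33
J7: 33→46
J6: 46→58
J3: 58→65
J5: 65→69
J4: 69→71
Sum = 19+33+46+58+65+69+71 = 361.
Difference = 207 − 361 = -154.

-154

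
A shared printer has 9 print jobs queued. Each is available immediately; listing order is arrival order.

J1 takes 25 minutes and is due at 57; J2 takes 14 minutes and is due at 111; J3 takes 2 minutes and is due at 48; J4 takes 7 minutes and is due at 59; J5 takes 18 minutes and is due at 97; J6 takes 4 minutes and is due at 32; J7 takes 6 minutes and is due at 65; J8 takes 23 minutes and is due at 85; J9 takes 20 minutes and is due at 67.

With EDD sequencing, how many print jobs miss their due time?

3

EDD (increasing due date): J6 J3 J1 J4 J7 J9 J8 J5 J2.
J6: 0→4, due 32, tardiness 0
J3: 4→6, due 48, tardiness 0
J1: 6→31, due 57, tardiness 0
J4: 31→38, due 59, tardiness 0
J7: 38→44, due 65, tardiness 0
J9: 44→64, due 67, tardiness 0
J8: 64→87, due 85, tardiness 2
J5: 87→105, due 97, tardiness 8
J2: 105→119, due 111, tardiness 8
Late print jobs: 3.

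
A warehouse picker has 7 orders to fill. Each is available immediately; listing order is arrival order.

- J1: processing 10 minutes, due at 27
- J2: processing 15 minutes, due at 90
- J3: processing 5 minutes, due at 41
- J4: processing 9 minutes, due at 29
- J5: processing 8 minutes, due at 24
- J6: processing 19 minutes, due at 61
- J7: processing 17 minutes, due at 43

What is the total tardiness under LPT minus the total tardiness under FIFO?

93

LPT (decreasing processing time): J6 J7 J2 J1 J4 J5 J3.
J6: 0→19, due 61, tardiness 0
J7: 19→36, due 43, tardiness 0
J2: 36→51, due 90, tardiness 0
J1: 51→61, due 27, tardiness 34
J4: 61→70, due 29, tardiness 41
J5: 70→78, due 24, tardiness 54
J3: 78→83, due 41, tardiness 42
Sum = 0+0+0+34+41+54+42 = 171.
FIFO (arrival order): J1 J2 J3 J4 J5 J6 J7.
J1: 0→10, due 27, tardiness 0
J2: 10→25, due 90, tardiness 0
J3: 25→30, due 41, tardiness 0
J4: 30→39, due 29, tardiness 10
J5: 39→47, due 24, tardiness 23
J6: 47→66, due 61, tardiness 5
J7: 66→83, due 43, tardiness 40
Sum = 0+0+0+10+23+5+40 = 78.
Difference = 171 − 78 = 93.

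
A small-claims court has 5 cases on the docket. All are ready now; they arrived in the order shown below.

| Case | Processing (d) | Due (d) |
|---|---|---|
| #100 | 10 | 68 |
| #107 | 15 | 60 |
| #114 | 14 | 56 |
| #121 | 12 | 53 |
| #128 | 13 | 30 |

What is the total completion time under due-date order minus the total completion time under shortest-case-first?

EDD (increasing due date): #128 #121 #114 #107 #100.
#128: 0→13
#121: 13→25
#114: 25→39
#107: 39→54
#100: 54→64
Sum = 13+25+39+54+64 = 195.
SPT (increasing processing time): #100 #121 #128 #114 #107.
#100: 0→10
#121: 10→22
#128: 22→35
#114: 35→49
#107: 49→64
Sum = 10+22+35+49+64 = 180.
Difference = 195 − 180 = 15.

15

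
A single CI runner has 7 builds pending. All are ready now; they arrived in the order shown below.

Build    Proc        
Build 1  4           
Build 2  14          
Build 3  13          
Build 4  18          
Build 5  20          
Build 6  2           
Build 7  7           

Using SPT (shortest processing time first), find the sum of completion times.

223

SPT (increasing processing time): Build 6 Build 1 Build 7 Build 3 Build 2 Build 4 Build 5.
Build 6: 0→2
Build 1: 2→6
Build 7: 6→13
Build 3: 13→26
Build 2: 26→40
Build 4: 40→58
Build 5: 58→78
Sum = 2+6+13+26+40+58+78 = 223.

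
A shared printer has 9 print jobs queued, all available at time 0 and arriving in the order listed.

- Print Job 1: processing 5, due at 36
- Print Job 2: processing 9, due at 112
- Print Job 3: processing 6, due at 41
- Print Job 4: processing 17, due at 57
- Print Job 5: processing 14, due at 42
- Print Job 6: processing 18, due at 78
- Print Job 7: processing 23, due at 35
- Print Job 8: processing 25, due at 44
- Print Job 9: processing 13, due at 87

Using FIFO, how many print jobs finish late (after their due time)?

FIFO (arrival order): Print Job 1 Print Job 2 Print Job 3 Print Job 4 Print Job 5 Print Job 6 Print Job 7 Print Job 8 Print Job 9.
Print Job 1: 0→5, due 36, tardiness 0
Print Job 2: 5→14, due 112, tardiness 0
Print Job 3: 14→20, due 41, tardiness 0
Print Job 4: 20→37, due 57, tardiness 0
Print Job 5: 37→51, due 42, tardiness 9
Print Job 6: 51→69, due 78, tardiness 0
Print Job 7: 69→92, due 35, tardiness 57
Print Job 8: 92→117, due 44, tardiness 73
Print Job 9: 117→130, due 87, tardiness 43
Late print jobs: 4.

4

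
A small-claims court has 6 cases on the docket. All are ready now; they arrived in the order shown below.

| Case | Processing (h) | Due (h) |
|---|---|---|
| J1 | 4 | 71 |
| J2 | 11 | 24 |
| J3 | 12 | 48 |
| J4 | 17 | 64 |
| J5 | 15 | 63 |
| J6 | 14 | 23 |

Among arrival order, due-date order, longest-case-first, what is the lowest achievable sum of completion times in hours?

222

FIFO (arrival order): J1 J2 J3 J4 J5 J6.
J1: 0→4
J2: 4→15
J3: 15→27
J4: 27→44
J5: 44→59
J6: 59→73
Sum = 4+15+27+44+59+73 = 222.
EDD (increasing due date): J6 J2 J3 J5 J4 J1.
J6: 0→14
J2: 14→25
J3: 25→37
J5: 37→52
J4: 52→69
J1: 69→73
Sum = 14+25+37+52+69+73 = 270.
LPT (decreasing processing time): J4 J5 J6 J3 J2 J1.
J4: 0→17
J5: 17→32
J6: 32→46
J3: 46→58
J2: 58→69
J1: 69→73
Sum = 17+32+46+58+69+73 = 295.
FIFO 222, EDD 270, LPT 295 → minimum 222.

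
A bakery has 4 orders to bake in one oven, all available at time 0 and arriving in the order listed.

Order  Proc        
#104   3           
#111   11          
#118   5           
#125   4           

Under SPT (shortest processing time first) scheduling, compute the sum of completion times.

45

SPT (increasing processing time): #104 #125 #118 #111.
#104: 0→3
#125: 3→7
#118: 7→12
#111: 12→23
Sum = 3+7+12+23 = 45.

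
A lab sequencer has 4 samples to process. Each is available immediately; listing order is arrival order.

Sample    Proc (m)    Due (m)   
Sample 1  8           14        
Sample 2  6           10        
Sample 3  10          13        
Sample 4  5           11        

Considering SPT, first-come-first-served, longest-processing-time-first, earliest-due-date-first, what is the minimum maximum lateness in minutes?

SPT (increasing processing time): Sample 4 Sample 2 Sample 1 Sample 3.
Sample 4: 0→5, due 11, lateness -6
Sample 2: 5→11, due 10, lateness 1
Sample 1: 11→19, due 14, lateness 5
Sample 3: 19→29, due 13, lateness 16
Maximum = 16.
FIFO (arrival order): Sample 1 Sample 2 Sample 3 Sample 4.
Sample 1: 0→8, due 14, lateness -6
Sample 2: 8→14, due 10, lateness 4
Sample 3: 14→24, due 13, lateness 11
Sample 4: 24→29, due 11, lateness 18
Maximum = 18.
LPT (decreasing processing time): Sample 3 Sample 1 Sample 2 Sample 4.
Sample 3: 0→10, due 13, lateness -3
Sample 1: 10→18, due 14, lateness 4
Sample 2: 18→24, due 10, lateness 14
Sample 4: 24→29, due 11, lateness 18
Maximum = 18.
EDD (increasing due date): Sample 2 Sample 4 Sample 3 Sample 1.
Sample 2: 0→6, due 10, lateness -4
Sample 4: 6→11, due 11, lateness 0
Sample 3: 11→21, due 13, lateness 8
Sample 1: 21→29, due 14, lateness 15
Maximum = 15.
SPT 16, FIFO 18, LPT 18, EDD 15 → minimum 15.

15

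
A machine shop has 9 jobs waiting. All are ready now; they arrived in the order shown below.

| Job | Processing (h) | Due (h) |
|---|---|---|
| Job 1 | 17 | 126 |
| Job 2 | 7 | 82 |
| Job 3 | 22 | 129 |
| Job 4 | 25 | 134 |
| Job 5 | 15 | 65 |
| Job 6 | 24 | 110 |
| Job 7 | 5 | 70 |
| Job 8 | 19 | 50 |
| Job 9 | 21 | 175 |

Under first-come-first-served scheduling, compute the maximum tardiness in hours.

FIFO (arrival order): Job 1 Job 2 Job 3 Job 4 Job 5 Job 6 Job 7 Job 8 Job 9.
Job 1: 0→17, due 126, tardiness 0
Job 2: 17→24, due 82, tardiness 0
Job 3: 24→46, due 129, tardiness 0
Job 4: 46→71, due 134, tardiness 0
Job 5: 71→86, due 65, tardiness 21
Job 6: 86→110, due 110, tardiness 0
Job 7: 110→115, due 70, tardiness 45
Job 8: 115→134, due 50, tardiness 84
Job 9: 134→155, due 175, tardiness 0
Maximum = 84.

84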